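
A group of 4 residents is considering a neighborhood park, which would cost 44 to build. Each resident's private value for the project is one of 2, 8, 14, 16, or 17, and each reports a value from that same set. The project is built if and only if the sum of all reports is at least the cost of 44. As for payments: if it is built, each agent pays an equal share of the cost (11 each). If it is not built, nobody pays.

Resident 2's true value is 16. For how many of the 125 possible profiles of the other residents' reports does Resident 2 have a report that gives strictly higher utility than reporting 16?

6

Others report (2, 8, 17): truth gives 0; report 17 gives 5 > 0. Violating.
Others report (2, 17, 8): truth gives 0; report 17 gives 5 > 0. Violating.
Others report (8, 2, 17): truth gives 0; report 17 gives 5 > 0. Violating.
Others report (8, 17, 2): truth gives 0; report 17 gives 5 > 0. Violating.
Others report (2, 2, 2): truth gives 0; no alternative beats it.
Others report (2, 2, 8): truth gives 0; no alternative beats it.
(Checking all 125 profiles: 6 have a profitable deviation, 119 do not.)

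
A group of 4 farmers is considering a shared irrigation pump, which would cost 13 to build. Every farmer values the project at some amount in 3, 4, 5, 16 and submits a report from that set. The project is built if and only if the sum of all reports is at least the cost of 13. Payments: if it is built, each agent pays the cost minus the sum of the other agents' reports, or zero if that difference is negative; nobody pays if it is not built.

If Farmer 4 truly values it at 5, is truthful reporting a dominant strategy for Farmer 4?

Check each profile of the others' reports and compare truth against every alternative report.
Others report (3, 3, 16): truth gives 5, best alternative gives 5.
Others report (3, 4, 16): truth gives 5, best alternative gives 5.
Others report (3, 5, 5): truth gives 5, best alternative gives 5.
Others report (3, 5, 16): truth gives 5, best alternative gives 5.
Others report (3, 16, 3): truth gives 5, best alternative gives 5.
Others report (3, 16, 4): truth gives 5, best alternative gives 5.
(Remaining 58 profiles checked similarly; truth is weakly best in each.)
In every case the truthful report is at least as good as any alternative, so it is a dominant strategy.

Yes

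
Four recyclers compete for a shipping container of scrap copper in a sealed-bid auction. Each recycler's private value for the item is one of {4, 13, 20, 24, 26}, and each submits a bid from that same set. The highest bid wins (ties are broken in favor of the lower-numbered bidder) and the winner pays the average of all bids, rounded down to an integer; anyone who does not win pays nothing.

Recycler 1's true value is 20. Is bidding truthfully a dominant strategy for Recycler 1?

Consider the case where Recycler 2 bids 4, Recycler 3 bids 4 and Recycler 4 bids 4.
Truthful bid 20: wins, pays 8, utility 20 - 8 = 12.
Bid 4 instead: wins, pays 4, utility 20 - 4 = 16.
Since 16 > 12, bidding 4 is strictly better here, so truthful bidding is not dominant.

No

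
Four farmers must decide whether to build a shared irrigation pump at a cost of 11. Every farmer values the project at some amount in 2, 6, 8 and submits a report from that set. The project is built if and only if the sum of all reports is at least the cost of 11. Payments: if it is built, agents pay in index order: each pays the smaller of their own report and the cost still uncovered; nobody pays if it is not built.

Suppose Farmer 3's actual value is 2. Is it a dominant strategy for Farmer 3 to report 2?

Check each profile of the others' reports and compare truth against every alternative report.
Others report (2, 2, 2): truth gives 0, best alternative gives -4.
Others report (2, 2, 6): truth gives 0, best alternative gives -4.
Others report (2, 2, 8): truth gives 0, best alternative gives -4.
Others report (2, 6, 2): truth gives 0, best alternative gives -1.
Others report (2, 6, 6): truth gives 0, best alternative gives -1.
Others report (2, 6, 8): truth gives 0, best alternative gives -1.
(Remaining 21 profiles checked similarly; truth is weakly best in each.)
In every case the truthful report is at least as good as any alternative, so it is a dominant strategy.

Yes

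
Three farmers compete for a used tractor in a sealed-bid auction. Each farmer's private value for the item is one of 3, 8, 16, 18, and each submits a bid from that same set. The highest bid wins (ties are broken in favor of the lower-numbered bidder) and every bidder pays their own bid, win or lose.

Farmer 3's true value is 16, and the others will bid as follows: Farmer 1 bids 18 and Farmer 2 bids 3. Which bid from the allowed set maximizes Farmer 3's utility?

Bid 3: loses but pays 3, utility -3.
Bid 8: loses but pays 8, utility -8.
Bid 16: loses but pays 16, utility -16.
Bid 18: loses but pays 18, utility -18.
The best choice is 3 with utility -3.

3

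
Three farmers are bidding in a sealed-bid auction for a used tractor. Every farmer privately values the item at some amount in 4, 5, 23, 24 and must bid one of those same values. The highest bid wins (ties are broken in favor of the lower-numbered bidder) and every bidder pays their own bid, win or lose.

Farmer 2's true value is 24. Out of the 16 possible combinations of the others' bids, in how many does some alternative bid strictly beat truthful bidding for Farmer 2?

Others bid (4, 4): truth gives 0; bid 5 gives 19 > 0. Violating.
Others bid (4, 5): truth gives 0; bid 5 gives 19 > 0. Violating.
Others bid (4, 23): truth gives 0; bid 23 gives 1 > 0. Violating.
Others bid (5, 4): truth gives 0; bid 23 gives 1 > 0. Violating.
Others bid (4, 24): truth gives 0; no alternative beats it.
Others bid (5, 24): truth gives 0; no alternative beats it.
(Checking all 16 profiles: 10 have a profitable deviation, 6 do not.)

10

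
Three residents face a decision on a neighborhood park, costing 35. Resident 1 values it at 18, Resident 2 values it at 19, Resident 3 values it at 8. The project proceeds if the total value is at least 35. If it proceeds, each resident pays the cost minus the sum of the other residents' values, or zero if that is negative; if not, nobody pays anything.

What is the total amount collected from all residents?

17

Total value 45 ≥ cost 35, so it is built.
Resident 1: others sum to 27; max(0, 35 - 27) = 8.
Resident 2: others sum to 26; max(0, 35 - 26) = 9.
Resident 3: others sum to 37; max(0, 35 - 37) = 0.
Total collected = 8 + 9 + 0 = 17.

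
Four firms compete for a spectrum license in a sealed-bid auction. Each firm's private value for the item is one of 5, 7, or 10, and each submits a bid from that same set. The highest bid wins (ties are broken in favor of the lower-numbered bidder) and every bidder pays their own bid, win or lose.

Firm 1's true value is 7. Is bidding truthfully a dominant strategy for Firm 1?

No

Consider the case where Firm 2 bids 5, Firm 3 bids 5 and Firm 4 bids 5.
Truthful bid 7: wins, pays 7, utility 7 - 7 = 0.
Bid 5 instead: wins, pays 5, utility 7 - 5 = 2.
Since 2 > 0, bidding 5 is strictly better here, so truthful bidding is not dominant.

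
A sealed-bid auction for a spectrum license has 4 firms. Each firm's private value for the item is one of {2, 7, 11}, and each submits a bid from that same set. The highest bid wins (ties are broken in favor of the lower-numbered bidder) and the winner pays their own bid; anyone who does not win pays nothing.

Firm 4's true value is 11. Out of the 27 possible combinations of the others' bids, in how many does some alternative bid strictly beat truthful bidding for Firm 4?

1

Others bid (2, 2, 2): truth gives 0; bid 7 gives 4 > 0. Violating.
Others bid (2, 2, 7): truth gives 0; no alternative beats it.
Others bid (2, 2, 11): truth gives 0; no alternative beats it.
(Checking all 27 profiles: 1 has a profitable deviation, 26 do not.)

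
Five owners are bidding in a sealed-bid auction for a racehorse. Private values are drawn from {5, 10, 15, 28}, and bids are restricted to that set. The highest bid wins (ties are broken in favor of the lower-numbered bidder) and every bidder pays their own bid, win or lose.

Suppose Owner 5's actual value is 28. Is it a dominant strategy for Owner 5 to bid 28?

Consider the case where Owner 1 bids 5, Owner 2 bids 5, Owner 3 bids 5 and Owner 4 bids 5.
Truthful bid 28: wins, pays 28, utility 28 - 28 = 0.
Bid 10 instead: wins, pays 10, utility 28 - 10 = 18.
Since 18 > 0, bidding 10 is strictly better here, so truthful bidding is not dominant.

No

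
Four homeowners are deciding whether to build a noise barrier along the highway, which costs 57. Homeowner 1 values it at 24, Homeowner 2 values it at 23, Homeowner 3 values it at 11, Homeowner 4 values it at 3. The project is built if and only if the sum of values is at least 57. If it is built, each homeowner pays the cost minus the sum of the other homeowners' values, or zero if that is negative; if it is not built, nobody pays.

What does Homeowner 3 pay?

7

Total value 61 ≥ cost 57, so the project is built.
The other homeowners' values sum to 50.
Cost minus that sum is 57 - 50 = 7.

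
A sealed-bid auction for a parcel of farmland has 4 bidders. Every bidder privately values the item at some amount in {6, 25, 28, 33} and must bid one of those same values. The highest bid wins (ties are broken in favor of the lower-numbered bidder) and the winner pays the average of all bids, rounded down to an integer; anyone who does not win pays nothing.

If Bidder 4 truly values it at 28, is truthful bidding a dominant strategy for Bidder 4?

Consider the case where Bidder 1 bids 6, Bidder 2 bids 6 and Bidder 3 bids 6.
Truthful bid 28: wins, pays 11, utility 28 - 11 = 17.
Bid 25 instead: wins, pays 10, utility 28 - 10 = 18.
Since 18 > 17, bidding 25 is strictly better here, so truthful bidding is not dominant.

No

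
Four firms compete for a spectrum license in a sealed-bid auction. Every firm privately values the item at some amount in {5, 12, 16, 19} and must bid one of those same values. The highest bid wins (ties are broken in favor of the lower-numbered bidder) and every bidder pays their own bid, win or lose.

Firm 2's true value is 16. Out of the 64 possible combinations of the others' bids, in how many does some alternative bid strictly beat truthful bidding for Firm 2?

Others bid (5, 5, 5): truth gives 0; bid 12 gives 4 > 0. Violating.
Others bid (5, 5, 12): truth gives 0; bid 12 gives 4 > 0. Violating.
Others bid (5, 5, 19): truth gives -16; bid 19 gives -3 > -16. Violating.
Others bid (5, 12, 5): truth gives 0; bid 12 gives 4 > 0. Violating.
Others bid (5, 5, 16): truth gives 0; no alternative beats it.
Others bid (5, 12, 16): truth gives 0; no alternative beats it.
(Checking all 64 profiles: 50 have a profitable deviation, 14 do not.)

50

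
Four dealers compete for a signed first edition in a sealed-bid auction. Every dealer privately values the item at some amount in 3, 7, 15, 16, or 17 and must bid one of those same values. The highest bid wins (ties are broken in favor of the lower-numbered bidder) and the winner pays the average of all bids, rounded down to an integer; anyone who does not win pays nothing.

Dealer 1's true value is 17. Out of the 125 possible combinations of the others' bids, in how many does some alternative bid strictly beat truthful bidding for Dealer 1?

17

Others bid (3, 3, 3): truth gives 11; bid 3 gives 14 > 11. Violating.
Others bid (3, 3, 7): truth gives 10; bid 7 gives 12 > 10. Violating.
Others bid (3, 7, 3): truth gives 10; bid 7 gives 12 > 10. Violating.
Others bid (3, 7, 7): truth gives 9; bid 7 gives 11 > 9. Violating.
Others bid (3, 3, 15): truth gives 8; no alternative beats it.
Others bid (3, 3, 16): truth gives 8; no alternative beats it.
(Checking all 125 profiles: 17 have a profitable deviation, 108 do not.)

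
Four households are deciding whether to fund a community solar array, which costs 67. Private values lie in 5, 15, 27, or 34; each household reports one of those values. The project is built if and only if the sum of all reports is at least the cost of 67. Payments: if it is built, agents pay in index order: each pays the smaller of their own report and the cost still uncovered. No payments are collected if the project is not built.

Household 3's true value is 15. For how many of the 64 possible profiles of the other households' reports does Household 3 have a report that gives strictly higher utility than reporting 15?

28

Others report (5, 27, 34): truth gives 0; report 5 gives 10 > 0. Violating.
Others report (5, 34, 27): truth gives 0; report 5 gives 10 > 0. Violating.
Others report (5, 34, 34): truth gives 0; report 5 gives 10 > 0. Violating.
Others report (15, 15, 34): truth gives 0; report 5 gives 10 > 0. Violating.
Others report (5, 5, 5): truth gives 0; no alternative beats it.
Others report (5, 5, 15): truth gives 0; no alternative beats it.
(Checking all 64 profiles: 28 have a profitable deviation, 36 do not.)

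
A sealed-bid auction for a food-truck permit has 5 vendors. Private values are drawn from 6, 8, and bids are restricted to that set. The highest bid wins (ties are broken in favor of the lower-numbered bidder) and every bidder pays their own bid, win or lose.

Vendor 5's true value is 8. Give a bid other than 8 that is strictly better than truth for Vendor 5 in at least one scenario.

Suppose Vendor 1 bids 6, Vendor 2 bids 6, Vendor 3 bids 6 and Vendor 4 bids 8.
Bid 8: loses but pays 8, utility -8.
Bid 6: loses but pays 6, utility -6.
So bidding 6 beats truth here (-6 > -8).

6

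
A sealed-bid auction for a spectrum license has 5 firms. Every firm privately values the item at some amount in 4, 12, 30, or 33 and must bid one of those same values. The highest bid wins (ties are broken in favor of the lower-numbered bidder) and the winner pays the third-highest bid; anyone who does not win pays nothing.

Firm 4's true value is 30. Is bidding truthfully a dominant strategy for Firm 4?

No

Consider the case where Firm 1 bids 4, Firm 2 bids 4, Firm 3 bids 4 and Firm 5 bids 33.
Truthful bid 30: loses, pays 0, utility 0.
Bid 33 instead: wins, pays 4, utility 30 - 4 = 26.
Since 26 > 0, bidding 33 is strictly better here, so truthful bidding is not dominant.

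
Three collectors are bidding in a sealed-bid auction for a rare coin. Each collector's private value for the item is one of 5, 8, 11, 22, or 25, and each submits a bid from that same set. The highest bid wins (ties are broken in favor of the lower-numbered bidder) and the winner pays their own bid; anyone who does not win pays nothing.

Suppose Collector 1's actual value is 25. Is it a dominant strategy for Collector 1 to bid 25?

No

Consider the case where Collector 2 bids 5 and Collector 3 bids 5.
Truthful bid 25: wins, pays 25, utility 25 - 25 = 0.
Bid 5 instead: wins, pays 5, utility 25 - 5 = 20.
Since 20 > 0, bidding 5 is strictly better here, so truthful bidding is not dominant.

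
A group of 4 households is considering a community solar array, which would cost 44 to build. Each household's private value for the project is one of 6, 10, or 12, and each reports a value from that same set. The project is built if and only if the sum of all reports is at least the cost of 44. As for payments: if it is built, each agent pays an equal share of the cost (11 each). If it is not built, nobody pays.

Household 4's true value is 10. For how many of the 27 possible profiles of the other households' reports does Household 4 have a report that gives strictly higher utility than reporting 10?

4

Others report (10, 12, 12): truth gives -1; report 6 gives 0 > -1. Violating.
Others report (12, 10, 12): truth gives -1; report 6 gives 0 > -1. Violating.
Others report (12, 12, 10): truth gives -1; report 6 gives 0 > -1. Violating.
Others report (12, 12, 12): truth gives -1; report 6 gives 0 > -1. Violating.
Others report (6, 6, 6): truth gives 0; no alternative beats it.
Others report (6, 6, 10): truth gives 0; no alternative beats it.
(Checking all 27 profiles: 4 have a profitable deviation, 23 do not.)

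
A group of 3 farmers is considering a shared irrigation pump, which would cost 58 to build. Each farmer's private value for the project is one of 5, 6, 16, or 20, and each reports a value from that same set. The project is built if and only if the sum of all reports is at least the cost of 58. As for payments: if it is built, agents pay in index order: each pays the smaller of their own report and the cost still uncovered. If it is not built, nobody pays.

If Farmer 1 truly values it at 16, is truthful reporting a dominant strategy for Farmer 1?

Check each profile of the others' reports and compare truth against every alternative report.
Others report (5, 5): truth gives 0, best alternative gives 0.
Others report (5, 6): truth gives 0, best alternative gives 0.
Others report (5, 16): truth gives 0, best alternative gives 0.
Others report (5, 20): truth gives 0, best alternative gives 0.
Others report (6, 5): truth gives 0, best alternative gives 0.
Others report (6, 6): truth gives 0, best alternative gives 0.
(Remaining 10 profiles checked similarly; truth is weakly best in each.)
In every case the truthful report is at least as good as any alternative, so it is a dominant strategy.

Yes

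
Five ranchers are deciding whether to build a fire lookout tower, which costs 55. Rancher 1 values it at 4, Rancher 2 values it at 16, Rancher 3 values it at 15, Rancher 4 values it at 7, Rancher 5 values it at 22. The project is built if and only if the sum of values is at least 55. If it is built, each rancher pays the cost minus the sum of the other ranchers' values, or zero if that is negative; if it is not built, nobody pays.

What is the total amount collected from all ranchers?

Total value 64 ≥ cost 55, so it is built.
Rancher 1: others sum to 60; max(0, 55 - 60) = 0.
Rancher 2: others sum to 48; max(0, 55 - 48) = 7.
Rancher 3: others sum to 49; max(0, 55 - 49) = 6.
Rancher 4: others sum to 57; max(0, 55 - 57) = 0.
Rancher 5: others sum to 42; max(0, 55 - 42) = 13.
Total collected = 0 + 7 + 6 + 0 + 13 = 26.

26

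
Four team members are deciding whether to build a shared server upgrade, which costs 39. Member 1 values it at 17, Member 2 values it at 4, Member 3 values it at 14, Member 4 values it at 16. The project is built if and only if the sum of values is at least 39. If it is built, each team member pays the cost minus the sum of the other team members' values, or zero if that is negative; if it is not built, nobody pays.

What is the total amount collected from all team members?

11

Total value 51 ≥ cost 39, so it is built.
Member 1: others sum to 34; max(0, 39 - 34) = 5.
Member 2: others sum to 47; max(0, 39 - 47) = 0.
Member 3: others sum to 37; max(0, 39 - 37) = 2.
Member 4: others sum to 35; max(0, 39 - 35) = 4.
Total collected = 5 + 0 + 2 + 4 = 11.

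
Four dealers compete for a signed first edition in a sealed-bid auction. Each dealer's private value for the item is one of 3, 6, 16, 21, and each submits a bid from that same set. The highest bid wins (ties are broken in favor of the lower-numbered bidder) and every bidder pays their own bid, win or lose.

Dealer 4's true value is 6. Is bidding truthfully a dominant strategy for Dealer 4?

No

Consider the case where Dealer 1 bids 3, Dealer 2 bids 3 and Dealer 3 bids 6.
Truthful bid 6: loses but pays 6, utility -6.
Bid 3 instead: loses but pays 3, utility -3.
Since -3 > -6, bidding 3 is strictly better here, so truthful bidding is not dominant.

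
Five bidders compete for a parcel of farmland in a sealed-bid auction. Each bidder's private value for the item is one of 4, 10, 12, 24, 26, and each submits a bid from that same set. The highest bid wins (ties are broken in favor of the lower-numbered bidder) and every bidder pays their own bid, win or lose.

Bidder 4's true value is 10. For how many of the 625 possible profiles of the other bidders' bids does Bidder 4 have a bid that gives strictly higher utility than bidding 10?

623

Others bid (4, 4, 4, 12): truth gives -10; bid 12 gives -2 > -10. Violating.
Others bid (4, 4, 4, 24): truth gives -10; bid 4 gives -4 > -10. Violating.
Others bid (4, 4, 4, 26): truth gives -10; bid 4 gives -4 > -10. Violating.
Others bid (4, 4, 10, 4): truth gives -10; bid 12 gives -2 > -10. Violating.
Others bid (4, 4, 4, 4): truth gives 0; no alternative beats it.
Others bid (4, 4, 4, 10): truth gives 0; no alternative beats it.
(Checking all 625 profiles: 623 have a profitable deviation, 2 do not.)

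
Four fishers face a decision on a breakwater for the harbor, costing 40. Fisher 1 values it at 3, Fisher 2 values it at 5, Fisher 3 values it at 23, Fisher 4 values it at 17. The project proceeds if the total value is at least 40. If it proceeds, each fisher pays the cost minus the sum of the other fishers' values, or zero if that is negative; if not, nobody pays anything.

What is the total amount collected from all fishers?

Total value 48 ≥ cost 40, so it is built.
Fisher 1: others sum to 45; max(0, 40 - 45) = 0.
Fisher 2: others sum to 43; max(0, 40 - 43) = 0.
Fisher 3: others sum to 25; max(0, 40 - 25) = 15.
Fisher 4: others sum to 31; max(0, 40 - 31) = 9.
Total collected = 0 + 0 + 15 + 9 = 24.

24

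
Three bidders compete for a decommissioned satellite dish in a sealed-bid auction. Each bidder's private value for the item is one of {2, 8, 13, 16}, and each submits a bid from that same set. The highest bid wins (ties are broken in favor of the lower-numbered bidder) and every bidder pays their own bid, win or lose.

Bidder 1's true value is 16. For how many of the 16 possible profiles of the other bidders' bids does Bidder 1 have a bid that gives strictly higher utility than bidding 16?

Others bid (2, 2): truth gives 0; bid 2 gives 14 > 0. Violating.
Others bid (2, 8): truth gives 0; bid 8 gives 8 > 0. Violating.
Others bid (2, 13): truth gives 0; bid 13 gives 3 > 0. Violating.
Others bid (8, 2): truth gives 0; bid 8 gives 8 > 0. Violating.
Others bid (2, 16): truth gives 0; no alternative beats it.
Others bid (8, 16): truth gives 0; no alternative beats it.
(Checking all 16 profiles: 9 have a profitable deviation, 7 do not.)

9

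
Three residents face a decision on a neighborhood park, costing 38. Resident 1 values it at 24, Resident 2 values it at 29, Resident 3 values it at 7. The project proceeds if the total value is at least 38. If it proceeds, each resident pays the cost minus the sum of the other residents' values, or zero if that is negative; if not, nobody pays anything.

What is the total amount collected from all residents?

9

Total value 60 ≥ cost 38, so it is built.
Resident 1: others sum to 36; max(0, 38 - 36) = 2.
Resident 2: others sum to 31; max(0, 38 - 31) = 7.
Resident 3: others sum to 53; max(0, 38 - 53) = 0.
Total collected = 2 + 7 + 0 = 9.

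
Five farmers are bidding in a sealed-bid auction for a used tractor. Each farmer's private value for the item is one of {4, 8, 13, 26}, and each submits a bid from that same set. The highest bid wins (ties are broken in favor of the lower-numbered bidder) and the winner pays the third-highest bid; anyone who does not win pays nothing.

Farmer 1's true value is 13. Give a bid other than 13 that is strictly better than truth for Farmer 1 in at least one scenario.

Suppose Farmer 2 bids 4, Farmer 3 bids 4, Farmer 4 bids 4 and Farmer 5 bids 26.
Bid 13: loses, pays 0, utility 0.
Bid 26: wins, pays 4, utility 13 - 4 = 9.
So bidding 26 beats truth here (9 > 0).

26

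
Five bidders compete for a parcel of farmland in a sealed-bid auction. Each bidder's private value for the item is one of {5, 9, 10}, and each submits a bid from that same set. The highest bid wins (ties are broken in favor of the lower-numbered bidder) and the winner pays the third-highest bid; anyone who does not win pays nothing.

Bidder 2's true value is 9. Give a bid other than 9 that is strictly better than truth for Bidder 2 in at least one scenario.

Suppose Bidder 1 bids 5, Bidder 3 bids 5, Bidder 4 bids 5 and Bidder 5 bids 10.
Bid 9: loses, pays 0, utility 0.
Bid 10: wins, pays 5, utility 9 - 5 = 4.
So bidding 10 beats truth here (4 > 0).

10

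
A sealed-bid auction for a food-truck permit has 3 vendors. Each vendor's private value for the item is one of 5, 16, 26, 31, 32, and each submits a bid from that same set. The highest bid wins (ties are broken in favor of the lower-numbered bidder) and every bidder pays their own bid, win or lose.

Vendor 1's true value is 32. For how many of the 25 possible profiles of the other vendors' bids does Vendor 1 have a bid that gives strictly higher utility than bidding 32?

16

Others bid (5, 5): truth gives 0; bid 5 gives 27 > 0. Violating.
Others bid (5, 16): truth gives 0; bid 16 gives 16 > 0. Violating.
Others bid (5, 26): truth gives 0; bid 26 gives 6 > 0. Violating.
Others bid (5, 31): truth gives 0; bid 31 gives 1 > 0. Violating.
Others bid (5, 32): truth gives 0; no alternative beats it.
Others bid (16, 32): truth gives 0; no alternative beats it.
(Checking all 25 profiles: 16 have a profitable deviation, 9 do not.)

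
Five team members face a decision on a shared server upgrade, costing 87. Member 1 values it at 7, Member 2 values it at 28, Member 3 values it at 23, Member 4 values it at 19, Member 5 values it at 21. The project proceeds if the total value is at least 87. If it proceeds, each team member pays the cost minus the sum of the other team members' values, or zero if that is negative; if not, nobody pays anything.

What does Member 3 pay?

12

Total value 98 ≥ cost 87, so the project is built.
The other team members' values sum to 75.
Cost minus that sum is 87 - 75 = 12.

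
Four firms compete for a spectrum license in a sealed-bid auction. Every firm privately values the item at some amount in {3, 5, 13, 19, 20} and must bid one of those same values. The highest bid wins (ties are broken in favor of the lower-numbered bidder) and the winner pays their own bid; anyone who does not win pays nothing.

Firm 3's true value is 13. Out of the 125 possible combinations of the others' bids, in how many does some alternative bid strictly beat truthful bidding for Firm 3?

2

Others bid (3, 3, 3): truth gives 0; bid 5 gives 8 > 0. Violating.
Others bid (3, 3, 5): truth gives 0; bid 5 gives 8 > 0. Violating.
Others bid (3, 3, 13): truth gives 0; no alternative beats it.
Others bid (3, 3, 19): truth gives 0; no alternative beats it.
(Checking all 125 profiles: 2 have a profitable deviation, 123 do not.)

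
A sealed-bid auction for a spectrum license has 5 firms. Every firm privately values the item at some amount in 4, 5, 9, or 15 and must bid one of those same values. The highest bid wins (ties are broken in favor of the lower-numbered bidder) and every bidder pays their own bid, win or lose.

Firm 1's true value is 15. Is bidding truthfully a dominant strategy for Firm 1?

No

Consider the case where Firm 2 bids 4, Firm 3 bids 4, Firm 4 bids 4 and Firm 5 bids 4.
Truthful bid 15: wins, pays 15, utility 15 - 15 = 0.
Bid 4 instead: wins, pays 4, utility 15 - 4 = 11.
Since 11 > 0, bidding 4 is strictly better here, so truthful bidding is not dominant.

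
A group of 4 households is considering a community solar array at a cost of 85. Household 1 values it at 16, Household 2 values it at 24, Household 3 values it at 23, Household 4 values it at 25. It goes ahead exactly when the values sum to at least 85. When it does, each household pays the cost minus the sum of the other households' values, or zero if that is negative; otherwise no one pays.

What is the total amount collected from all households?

Total value 88 ≥ cost 85, so it is built.
Household 1: others sum to 72; max(0, 85 - 72) = 13.
Household 2: others sum to 64; max(0, 85 - 64) = 21.
Household 3: others sum to 65; max(0, 85 - 65) = 20.
Household 4: others sum to 63; max(0, 85 - 63) = 22.
Total collected = 13 + 21 + 20 + 22 = 76.

76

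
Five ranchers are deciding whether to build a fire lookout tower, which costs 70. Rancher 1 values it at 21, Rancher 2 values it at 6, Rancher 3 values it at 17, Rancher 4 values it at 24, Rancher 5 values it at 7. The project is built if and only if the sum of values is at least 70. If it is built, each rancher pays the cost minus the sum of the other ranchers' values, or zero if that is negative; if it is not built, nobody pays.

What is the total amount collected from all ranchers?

Total value 75 ≥ cost 70, so it is built.
Rancher 1: others sum to 54; max(0, 70 - 54) = 16.
Rancher 2: others sum to 69; max(0, 70 - 69) = 1.
Rancher 3: others sum to 58; max(0, 70 - 58) = 12.
Rancher 4: others sum to 51; max(0, 70 - 51) = 19.
Rancher 5: others sum to 68; max(0, 70 - 68) = 2.
Total collected = 16 + 1 + 12 + 19 + 2 = 50.

50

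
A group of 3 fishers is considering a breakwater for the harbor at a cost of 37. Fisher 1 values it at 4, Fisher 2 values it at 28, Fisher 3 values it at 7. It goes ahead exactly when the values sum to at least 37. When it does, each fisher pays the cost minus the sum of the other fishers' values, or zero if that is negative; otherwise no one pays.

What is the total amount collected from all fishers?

Total value 39 ≥ cost 37, so it is built.
Fisher 1: others sum to 35; max(0, 37 - 35) = 2.
Fisher 2: others sum to 11; max(0, 37 - 11) = 26.
Fisher 3: others sum to 32; max(0, 37 - 32) = 5.
Total collected = 2 + 26 + 5 = 33.

33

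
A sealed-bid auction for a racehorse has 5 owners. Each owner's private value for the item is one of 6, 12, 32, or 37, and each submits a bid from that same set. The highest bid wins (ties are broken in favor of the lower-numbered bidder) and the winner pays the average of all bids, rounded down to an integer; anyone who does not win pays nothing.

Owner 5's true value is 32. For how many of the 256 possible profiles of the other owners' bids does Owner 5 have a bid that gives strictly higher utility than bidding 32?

Others bid (6, 6, 6, 6): truth gives 21; bid 12 gives 25 > 21. Violating.
Others bid (6, 6, 6, 32): truth gives 0; bid 37 gives 15 > 0. Violating.
Others bid (6, 6, 12, 32): truth gives 0; bid 37 gives 14 > 0. Violating.
Others bid (6, 6, 32, 6): truth gives 0; bid 37 gives 15 > 0. Violating.
Others bid (6, 6, 6, 12): truth gives 20; no alternative beats it.
Others bid (6, 6, 6, 37): truth gives 0; no alternative beats it.
(Checking all 256 profiles: 65 have a profitable deviation, 191 do not.)

65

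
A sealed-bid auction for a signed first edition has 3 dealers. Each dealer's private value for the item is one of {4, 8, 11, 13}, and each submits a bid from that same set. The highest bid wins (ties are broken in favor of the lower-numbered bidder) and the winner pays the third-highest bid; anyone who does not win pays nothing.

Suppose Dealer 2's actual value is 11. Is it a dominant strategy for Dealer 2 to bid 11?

No

Consider the case where Dealer 1 bids 4 and Dealer 3 bids 13.
Truthful bid 11: loses, pays 0, utility 0.
Bid 13 instead: wins, pays 4, utility 11 - 4 = 7.
Since 7 > 0, bidding 13 is strictly better here, so truthful bidding is not dominant.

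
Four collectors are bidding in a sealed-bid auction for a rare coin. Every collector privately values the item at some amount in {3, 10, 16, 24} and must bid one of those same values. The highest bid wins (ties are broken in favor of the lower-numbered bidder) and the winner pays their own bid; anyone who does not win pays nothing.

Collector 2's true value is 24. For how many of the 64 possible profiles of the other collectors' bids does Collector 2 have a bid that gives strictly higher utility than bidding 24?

18

Others bid (3, 3, 3): truth gives 0; bid 10 gives 14 > 0. Violating.
Others bid (3, 3, 10): truth gives 0; bid 10 gives 14 > 0. Violating.
Others bid (3, 3, 16): truth gives 0; bid 16 gives 8 > 0. Violating.
Others bid (3, 10, 3): truth gives 0; bid 10 gives 14 > 0. Violating.
Others bid (3, 3, 24): truth gives 0; no alternative beats it.
Others bid (3, 10, 24): truth gives 0; no alternative beats it.
(Checking all 64 profiles: 18 have a profitable deviation, 46 do not.)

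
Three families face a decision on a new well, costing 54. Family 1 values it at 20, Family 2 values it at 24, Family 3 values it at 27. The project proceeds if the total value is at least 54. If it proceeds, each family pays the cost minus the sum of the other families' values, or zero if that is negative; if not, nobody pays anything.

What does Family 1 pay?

Total value 71 ≥ cost 54, so the project is built.
The other families' values sum to 51.
Cost minus that sum is 54 - 51 = 3.

3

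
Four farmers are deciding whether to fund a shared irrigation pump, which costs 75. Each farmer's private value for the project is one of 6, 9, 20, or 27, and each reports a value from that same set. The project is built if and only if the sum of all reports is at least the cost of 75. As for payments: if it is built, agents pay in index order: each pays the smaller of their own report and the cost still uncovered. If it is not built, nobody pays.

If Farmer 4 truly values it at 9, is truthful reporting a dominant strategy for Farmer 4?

Yes

Check each profile of the others' reports and compare truth against every alternative report.
Others report (27, 27, 27): truth gives 9, best alternative gives 9.
Others report (20, 27, 27): truth gives 8, best alternative gives 8.
Others report (27, 20, 27): truth gives 8, best alternative gives 8.
Others report (27, 27, 20): truth gives 8, best alternative gives 8.
Others report (20, 20, 27): truth gives 1, best alternative gives 1.
Others report (20, 27, 20): truth gives 1, best alternative gives 1.
(Remaining 58 profiles checked similarly; truth is weakly best in each.)
In every case the truthful report is at least as good as any alternative, so it is a dominant strategy.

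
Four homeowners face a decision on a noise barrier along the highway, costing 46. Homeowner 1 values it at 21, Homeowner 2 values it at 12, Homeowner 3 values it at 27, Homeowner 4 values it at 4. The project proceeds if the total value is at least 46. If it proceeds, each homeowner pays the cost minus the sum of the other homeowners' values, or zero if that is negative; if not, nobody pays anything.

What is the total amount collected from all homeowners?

Total value 64 ≥ cost 46, so it is built.
Homeowner 1: others sum to 43; max(0, 46 - 43) = 3.
Homeowner 2: others sum to 52; max(0, 46 - 52) = 0.
Homeowner 3: others sum to 37; max(0, 46 - 37) = 9.
Homeowner 4: others sum to 60; max(0, 46 - 60) = 0.
Total collected = 3 + 0 + 9 + 0 = 12.

12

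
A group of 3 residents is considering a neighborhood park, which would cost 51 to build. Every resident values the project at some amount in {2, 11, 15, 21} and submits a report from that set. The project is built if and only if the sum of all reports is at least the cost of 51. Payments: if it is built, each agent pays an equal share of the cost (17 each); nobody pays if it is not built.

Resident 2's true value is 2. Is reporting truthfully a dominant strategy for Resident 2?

Check each profile of the others' reports and compare truth against every alternative report.
Others report (21, 21): truth gives 0, best alternative gives -15.
Others report (2, 2): truth gives 0, best alternative gives 0.
Others report (2, 11): truth gives 0, best alternative gives 0.
Others report (2, 15): truth gives 0, best alternative gives 0.
Others report (2, 21): truth gives 0, best alternative gives 0.
Others report (11, 2): truth gives 0, best alternative gives 0.
(Remaining 10 profiles checked similarly; truth is weakly best in each.)
In every case the truthful report is at least as good as any alternative, so it is a dominant strategy.

Yes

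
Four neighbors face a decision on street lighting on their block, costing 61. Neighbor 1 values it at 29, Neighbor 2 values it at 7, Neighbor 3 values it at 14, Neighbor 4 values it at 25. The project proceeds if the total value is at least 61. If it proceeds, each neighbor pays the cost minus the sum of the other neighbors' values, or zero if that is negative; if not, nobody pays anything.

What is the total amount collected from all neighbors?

Total value 75 ≥ cost 61, so it is built.
Neighbor 1: others sum to 46; max(0, 61 - 46) = 15.
Neighbor 2: others sum to 68; max(0, 61 - 68) = 0.
Neighbor 3: others sum to 61; max(0, 61 - 61) = 0.
Neighbor 4: others sum to 50; max(0, 61 - 50) = 11.
Total collected = 15 + 0 + 0 + 11 = 26.

26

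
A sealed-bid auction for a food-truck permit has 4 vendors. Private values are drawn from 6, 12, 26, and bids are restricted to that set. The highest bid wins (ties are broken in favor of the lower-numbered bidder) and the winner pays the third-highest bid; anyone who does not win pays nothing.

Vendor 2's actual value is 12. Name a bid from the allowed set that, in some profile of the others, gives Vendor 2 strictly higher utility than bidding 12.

Suppose Vendor 1 bids 6, Vendor 3 bids 6 and Vendor 4 bids 26.
Bid 12: loses, pays 0, utility 0.
Bid 26: wins, pays 6, utility 12 - 6 = 6.
So bidding 26 beats truth here (6 > 0).

26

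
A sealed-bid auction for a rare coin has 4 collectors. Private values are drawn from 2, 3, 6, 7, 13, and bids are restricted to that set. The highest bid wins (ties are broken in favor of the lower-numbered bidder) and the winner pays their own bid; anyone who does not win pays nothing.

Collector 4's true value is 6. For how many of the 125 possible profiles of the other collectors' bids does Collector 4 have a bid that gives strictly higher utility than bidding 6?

Others bid (2, 2, 2): truth gives 0; bid 3 gives 3 > 0. Violating.
Others bid (2, 2, 3): truth gives 0; no alternative beats it.
Others bid (2, 2, 6): truth gives 0; no alternative beats it.
(Checking all 125 profiles: 1 has a profitable deviation, 124 do not.)

1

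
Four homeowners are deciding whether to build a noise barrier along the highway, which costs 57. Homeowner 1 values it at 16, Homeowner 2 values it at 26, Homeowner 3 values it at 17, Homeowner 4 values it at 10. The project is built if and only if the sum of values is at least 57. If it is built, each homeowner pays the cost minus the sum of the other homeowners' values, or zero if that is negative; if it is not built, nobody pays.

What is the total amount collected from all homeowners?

23

Total value 69 ≥ cost 57, so it is built.
Homeowner 1: others sum to 53; max(0, 57 - 53) = 4.
Homeowner 2: others sum to 43; max(0, 57 - 43) = 14.
Homeowner 3: others sum to 52; max(0, 57 - 52) = 5.
Homeowner 4: others sum to 59; max(0, 57 - 59) = 0.
Total collected = 4 + 14 + 5 + 0 = 23.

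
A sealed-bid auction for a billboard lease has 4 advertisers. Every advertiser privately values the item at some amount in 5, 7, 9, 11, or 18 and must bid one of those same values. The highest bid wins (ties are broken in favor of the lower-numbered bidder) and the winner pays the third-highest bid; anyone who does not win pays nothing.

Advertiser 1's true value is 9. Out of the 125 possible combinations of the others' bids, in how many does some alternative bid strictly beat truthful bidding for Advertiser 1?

24

Others bid (5, 5, 11): truth gives 0; bid 11 gives 4 > 0. Violating.
Others bid (5, 5, 18): truth gives 0; bid 18 gives 4 > 0. Violating.
Others bid (5, 7, 11): truth gives 0; bid 11 gives 2 > 0. Violating.
Others bid (5, 7, 18): truth gives 0; bid 18 gives 2 > 0. Violating.
Others bid (5, 5, 5): truth gives 4; no alternative beats it.
Others bid (5, 5, 7): truth gives 4; no alternative beats it.
(Checking all 125 profiles: 24 have a profitable deviation, 101 do not.)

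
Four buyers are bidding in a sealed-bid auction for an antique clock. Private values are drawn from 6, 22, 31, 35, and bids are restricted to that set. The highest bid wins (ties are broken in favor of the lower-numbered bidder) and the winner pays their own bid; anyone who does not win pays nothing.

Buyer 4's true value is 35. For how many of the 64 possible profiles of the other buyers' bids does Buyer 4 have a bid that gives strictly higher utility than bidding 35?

8

Others bid (6, 6, 6): truth gives 0; bid 22 gives 13 > 0. Violating.
Others bid (6, 6, 22): truth gives 0; bid 31 gives 4 > 0. Violating.
Others bid (6, 22, 6): truth gives 0; bid 31 gives 4 > 0. Violating.
Others bid (6, 22, 22): truth gives 0; bid 31 gives 4 > 0. Violating.
Others bid (6, 6, 31): truth gives 0; no alternative beats it.
Others bid (6, 6, 35): truth gives 0; no alternative beats it.
(Checking all 64 profiles: 8 have a profitable deviation, 56 do not.)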